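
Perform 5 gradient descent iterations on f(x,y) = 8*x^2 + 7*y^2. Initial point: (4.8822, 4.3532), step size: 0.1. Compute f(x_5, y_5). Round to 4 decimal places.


Gradient descent on f(x,y) = 8*x^2 + 7*y^2.
Starting point: (4.8822, 4.3532), alpha = 0.1
Step 1: grad_x = 2*8*4.8822 = 78.1152, grad_y = 2*7*4.3532 = 60.9448
  x_1 = 4.8822 - 0.1*78.1152 = -2.9293
  y_1 = 4.3532 - 0.1*60.9448 = -1.7413
Step 2: grad_x = 2*8*-2.9293 = -46.8691, grad_y = 2*7*-1.7413 = -24.3779
  x_2 = -2.9293 - 0.1*-46.8691 = 1.7576
  y_2 = -1.7413 - 0.1*-24.3779 = 0.6965
Step 3: grad_x = 2*8*1.7576 = 28.1215, grad_y = 2*7*0.6965 = 9.7512
  x_3 = 1.7576 - 0.1*28.1215 = -1.0546
  y_3 = 0.6965 - 0.1*9.7512 = -0.2786
Step 4: grad_x = 2*8*-1.0546 = -16.8729, grad_y = 2*7*-0.2786 = -3.9005
  x_4 = -1.0546 - 0.1*-16.8729 = 0.6327
  y_4 = -0.2786 - 0.1*-3.9005 = 0.1114
Step 5: grad_x = 2*8*0.6327 = 10.1237, grad_y = 2*7*0.1114 = 1.5602
  x_5 = 0.6327 - 0.1*10.1237 = -0.3796
  y_5 = 0.1114 - 0.1*1.5602 = -0.0446
f(-0.3796, -0.0446) = 8*(-0.3796)^2 + 7*(-0.0446)^2 = 1.1669


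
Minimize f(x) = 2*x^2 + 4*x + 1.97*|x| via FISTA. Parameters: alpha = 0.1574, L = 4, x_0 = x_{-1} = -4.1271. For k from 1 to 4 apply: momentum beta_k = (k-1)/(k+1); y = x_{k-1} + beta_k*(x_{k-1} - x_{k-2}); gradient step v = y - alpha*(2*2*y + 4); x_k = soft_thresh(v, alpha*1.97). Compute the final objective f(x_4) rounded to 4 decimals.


FISTA on f(x) = 2*x^2 + 4*x + 1.97*|x|
L = 4, alpha = 0.1574
Iteration 1: beta = 0.0, y = -4.1271 + 0.0*(-4.1271 + 4.1271) = -4.1271
  grad(y) = -12.5084, v = y - alpha*grad = -2.1583
  prox(v) = soft_thresh(-2.1583, 0.3101) = -1.8482
Iteration 2: beta = 0.3333, y = -1.8482 + 0.3333*(-1.8482 + 4.1271) = -1.0886
  grad(y) = -0.3543, v = y - alpha*grad = -1.0328
  prox(v) = soft_thresh(-1.0328, 0.3101) = -0.7227
Iteration 3: beta = 0.5, y = -0.7227 + 0.5*(-0.7227 + 1.8482) = -0.16
  grad(y) = 3.36, v = y - alpha*grad = -0.6889
  prox(v) = soft_thresh(-0.6889, 0.3101) = -0.3788
Iteration 4: beta = 0.6, y = -0.3788 + 0.6*(-0.3788 + 0.7227) = -0.1724
  grad(y) = 3.3103, v = y - alpha*grad = -0.6935
  prox(v) = soft_thresh(-0.6935, 0.3101) = -0.3834
f(x_4) = 2*(-0.3834)^2 + 4*(-0.3834) + 1.97*|-0.3834| = -0.4843


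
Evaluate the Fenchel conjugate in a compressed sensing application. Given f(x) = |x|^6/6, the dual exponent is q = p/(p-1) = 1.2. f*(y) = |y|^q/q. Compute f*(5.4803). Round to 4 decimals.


The conjugate exponent q satisfies 1/p + 1/q = 1.
p = 6, so q = 6/(6 - 1) = 1.2
|y|^q = 5.4803^1.2 = 7.7013
f*(5.4803) = 7.7013 / 1.2 = 6.4178


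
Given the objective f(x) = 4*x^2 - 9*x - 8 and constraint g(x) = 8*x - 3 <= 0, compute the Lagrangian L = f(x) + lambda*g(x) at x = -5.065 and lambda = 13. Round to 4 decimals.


Step 1: Evaluate f(x).
f(-5.065) = 4*(-5.065)^2 - 9*(-5.065) - 8 = 140.2019
Step 2: Evaluate g(x).
g(-5.065) = 8*-5.065 - 3 = -43.52
Step 3: Compute Lagrangian.
L = 140.2019 + 13*-43.52 = -425.5581


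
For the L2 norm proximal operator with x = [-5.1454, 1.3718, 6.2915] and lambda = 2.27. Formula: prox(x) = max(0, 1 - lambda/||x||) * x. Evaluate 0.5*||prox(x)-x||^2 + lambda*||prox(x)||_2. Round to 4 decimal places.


Step 1: Compute ||x||.
||x|| = 8.2426
Step 2: Compute scaling factor.
scale = max(0, 1 - 2.27/8.2426) = 0.7246
Step 3: prox(x) = [-3.7284, 0.994, 4.5588]
||prox(x)|| = 5.9726
Step 4: Proximal objective.
0.5*||prox-x||^2 = 2.5765
lambda*||prox|| = 13.5578
Total = 16.1342


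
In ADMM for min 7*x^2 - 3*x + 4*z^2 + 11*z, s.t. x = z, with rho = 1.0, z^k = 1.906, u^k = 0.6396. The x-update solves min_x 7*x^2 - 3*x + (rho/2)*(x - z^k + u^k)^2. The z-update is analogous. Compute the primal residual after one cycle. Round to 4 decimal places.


ADMM iteration with rho = 1.0, z^k = 1.906, u^k = 0.6396
Step 1: x-update.
Minimize 7*x^2 - 3*x + (1.0/2)*(x - 1.906 + 0.6396)^2
FOC: (2*7 + 1.0)*x = 3 + 1.0*(1.906 - 0.6396)
x^{k+1} = 0.2844
Step 2: z-update.
Minimize 4*z^2 + 11*z + (1.0/2)*(0.2844 - z + 0.6396)^2
FOC: (2*4 + 1.0)*z = -11 + 1.0*(0.2844 + 0.6396)
z^{k+1} = -1.1196
Step 3: u-update.
u^{k+1} = 0.6396 + 0.2844 + 1.1196 = 2.0436
Step 4: Primal residual = |0.2844 + 1.1196| = 1.404


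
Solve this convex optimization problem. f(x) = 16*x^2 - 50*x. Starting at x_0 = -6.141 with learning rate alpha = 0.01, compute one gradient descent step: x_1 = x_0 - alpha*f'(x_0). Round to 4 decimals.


We compute the gradient at x_0 and apply the update.
f'(x) = 32*x - 50
f'(-6.141) = 32*-6.141 - 50 = -246.512
x_1 = -6.141 - 0.01*-246.512 = -3.6759


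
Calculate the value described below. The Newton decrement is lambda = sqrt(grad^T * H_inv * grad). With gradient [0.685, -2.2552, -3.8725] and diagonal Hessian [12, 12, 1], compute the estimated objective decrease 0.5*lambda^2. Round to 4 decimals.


Step 1: H is diagonal, so H^(-1) * g = [0.0571, -0.1879, -3.8725].
Step 2: g^T H^(-1) g = sum_i g_i^2 / H_ii
  = (0.685)^2/12 + (-2.2552)^2/12 + (-3.8725)^2/1
  = 0.0391 + 0.4238 + 14.9963 = 15.4592
Step 3: Objective decrease = 0.5 * g^T H^(-1) g = 7.7296


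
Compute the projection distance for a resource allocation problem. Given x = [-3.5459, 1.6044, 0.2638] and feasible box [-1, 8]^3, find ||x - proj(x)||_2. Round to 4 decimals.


Project each component onto [-1, 8].
clip(-3.5459) = -1.0, clip(1.6044) = 1.6044, clip(0.2638) = 0.2638
Projection = [-1.0, 1.6044, 0.2638]
Squared diffs: [6.4816, 0.0, 0.0]
Distance = sqrt(6.4816) = 2.5459


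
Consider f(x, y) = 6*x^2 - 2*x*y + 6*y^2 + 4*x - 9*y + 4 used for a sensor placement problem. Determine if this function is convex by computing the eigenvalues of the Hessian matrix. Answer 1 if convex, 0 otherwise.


The Hessian of f(x,y) = 6*x^2 - 2*x*y + 6*y^2 + 4*x - 9*y + 4 is:
H = [[12, -2], [-2, 12]]
Trace = 12 + 12 = 24
Determinant = 12*12 - (-2)^2 = 140
Discriminant = (24)^2 - 4*140 = 16.0
Eigenvalues: lambda_1 = 10.0, lambda_2 = 14.0
The function is convex.

1


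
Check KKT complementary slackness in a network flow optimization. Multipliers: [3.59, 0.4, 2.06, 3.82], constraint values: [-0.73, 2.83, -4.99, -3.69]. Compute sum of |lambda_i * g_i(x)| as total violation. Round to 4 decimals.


KKT complementary slackness check:
lambda_1 * g_1 = 3.59 * -0.73 = -2.6207
lambda_2 * g_2 = 0.4 * 2.83 = 1.132
lambda_3 * g_3 = 2.06 * -4.99 = -10.2794
lambda_4 * g_4 = 3.82 * -3.69 = -14.0958
Total violation = 2.6207 + 1.132 + 10.2794 + 14.0958 = 28.1279


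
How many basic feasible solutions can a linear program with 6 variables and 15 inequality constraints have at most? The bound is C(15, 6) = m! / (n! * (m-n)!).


Each vertex corresponds to some choice of n active constraints out of m, so the number of vertices is at most C(m, n) = m! / (n!(m-n)!).
m = 15, n = 6
Numerator: 15 * 14 * 13 * 12 * 11 * 10
Denominator: 6! = 720
C(15, 6) = 5005


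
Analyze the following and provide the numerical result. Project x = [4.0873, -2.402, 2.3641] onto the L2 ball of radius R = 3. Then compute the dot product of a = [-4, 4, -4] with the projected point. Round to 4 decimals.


Step 1: Compute ||x|| (intermediates to 6 decimals).
||x|| = sqrt(4.0873^2 + (-2.402)^2 + 2.3641^2) = 5.297603
Step 2: Project.
Since ||x|| > R, scale = R/||x|| = 3/5.297603 = 0.566294, proj(x) = scale * x
proj(x) = [2.314613, -1.360238, 1.338776]
Step 3: Dot product.
a^T * proj(x) = -4*2.314613 + 4*(-1.360238) - 4*1.338776 = -20.0545


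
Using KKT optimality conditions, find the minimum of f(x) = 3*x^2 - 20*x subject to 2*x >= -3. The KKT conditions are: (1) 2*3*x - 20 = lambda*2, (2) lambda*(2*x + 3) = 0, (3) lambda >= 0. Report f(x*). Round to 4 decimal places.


Step 1: Try lambda = 0 (constraint inactive).
Stationarity: 2*3*x - 20 = 0
x* = 20/(2*3) = 10/3 = 3.3333 (rounded; the exact value 10/3 is used below)
Check constraint: 2*3.3333 = 6.6666 >= -3 -- satisfied.
Step 2: Compute optimal value.
f(x*) = 3*(10/3)^2 - 20*(10/3) = -33.3333


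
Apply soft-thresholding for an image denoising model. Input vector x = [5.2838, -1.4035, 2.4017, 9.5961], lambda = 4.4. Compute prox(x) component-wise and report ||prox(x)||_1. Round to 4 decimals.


Soft-thresholding with lambda = 4.4:
prox(5.2838) = sign(5.2838)*max(|5.2838| - 4.4, 0) = 0.8838
prox(-1.4035) = sign(-1.4035)*max(|-1.4035| - 4.4, 0) = 0.0
prox(2.4017) = sign(2.4017)*max(|2.4017| - 4.4, 0) = 0.0
prox(9.5961) = sign(9.5961)*max(|9.5961| - 4.4, 0) = 5.1961
prox(x) = [0.8838, 0.0, 0.0, 5.1961]
||prox(x)||_1 = 0.8838 + 0.0 + 0.0 + 5.1961 = 6.0799


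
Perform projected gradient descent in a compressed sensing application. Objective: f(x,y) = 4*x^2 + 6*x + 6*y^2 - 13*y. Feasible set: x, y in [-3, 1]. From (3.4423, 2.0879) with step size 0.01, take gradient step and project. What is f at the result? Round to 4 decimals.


Step 1: Compute gradient at (3.4423, 2.0879).
grad_x = 2*4*3.4423 + 6 = 33.5384
grad_y = 2*6*2.0879 - 13 = 12.0548
Step 2: Gradient step.
x_raw = 3.4423 - 0.01*33.5384 = 3.1069
y_raw = 2.0879 - 0.01*12.0548 = 1.9674
Step 3: Project onto [-3, 1].
x_proj = clip(3.1069) = 1.0
y_proj = clip(1.9674) = 1.0
Step 4: Evaluate f.
f(1.0, 1.0) = 3.0


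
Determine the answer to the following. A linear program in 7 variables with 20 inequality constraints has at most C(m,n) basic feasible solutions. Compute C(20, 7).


Each vertex corresponds to some choice of n active constraints out of m, so the number of vertices is at most C(m, n) = m! / (n!(m-n)!).
m = 20, n = 7
Numerator: 20 * 19 * 18 * 17 * 16 * 15 * 14
Denominator: 7! = 5040
C(20, 7) = 77520


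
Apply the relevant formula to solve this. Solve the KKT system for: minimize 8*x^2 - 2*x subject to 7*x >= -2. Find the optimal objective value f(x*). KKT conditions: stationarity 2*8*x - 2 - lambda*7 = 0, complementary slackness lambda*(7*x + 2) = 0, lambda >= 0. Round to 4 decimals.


Step 1: Try lambda = 0 (constraint inactive).
Stationarity: 2*8*x - 2 = 0
x* = 2/(2*8) = 0.125
Check constraint: 7*0.125 = 0.875 >= -2 -- satisfied.
Step 2: Compute optimal value.
f(x*) = 8*0.125^2 - 2*0.125 = -0.125


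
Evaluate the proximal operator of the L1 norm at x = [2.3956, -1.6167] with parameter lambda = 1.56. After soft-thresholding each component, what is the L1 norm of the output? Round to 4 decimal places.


Soft-thresholding with lambda = 1.56:
prox(2.3956) = sign(2.3956)*max(|2.3956| - 1.56, 0) = 0.8356
prox(-1.6167) = sign(-1.6167)*max(|-1.6167| - 1.56, 0) = -0.0567
prox(x) = [0.8356, -0.0567]
||prox(x)||_1 = 0.8356 + 0.0567 = 0.8923


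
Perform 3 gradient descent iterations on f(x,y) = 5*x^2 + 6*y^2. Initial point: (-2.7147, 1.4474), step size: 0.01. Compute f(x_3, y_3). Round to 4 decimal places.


Gradient descent on f(x,y) = 5*x^2 + 6*y^2.
Starting point: (-2.7147, 1.4474), alpha = 0.01
Step 1: grad_x = 2*5*-2.7147 = -27.147, grad_y = 2*6*1.4474 = 17.3688
  x_1 = -2.7147 - 0.01*-27.147 = -2.4432
  y_1 = 1.4474 - 0.01*17.3688 = 1.2737
Step 2: grad_x = 2*5*-2.4432 = -24.4323, grad_y = 2*6*1.2737 = 15.2845
  x_2 = -2.4432 - 0.01*-24.4323 = -2.1989
  y_2 = 1.2737 - 0.01*15.2845 = 1.1209
Step 3: grad_x = 2*5*-2.1989 = -21.9891, grad_y = 2*6*1.1209 = 13.4504
  x_3 = -2.1989 - 0.01*-21.9891 = -1.979
  y_3 = 1.1209 - 0.01*13.4504 = 0.9864
f(-1.979, 0.9864) = 5*(-1.979)^2 + 6*0.9864^2 = 25.42


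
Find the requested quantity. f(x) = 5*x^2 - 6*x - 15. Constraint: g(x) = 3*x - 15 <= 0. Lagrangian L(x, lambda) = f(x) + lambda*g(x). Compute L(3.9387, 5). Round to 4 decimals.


Step 1: Evaluate f(x).
f(3.9387) = 5*3.9387^2 - 6*3.9387 - 15 = 38.9346
Step 2: Evaluate g(x).
g(3.9387) = 3*3.9387 - 15 = -3.1839
Step 3: Compute Lagrangian.
L = 38.9346 + 5*-3.1839 = 23.0151


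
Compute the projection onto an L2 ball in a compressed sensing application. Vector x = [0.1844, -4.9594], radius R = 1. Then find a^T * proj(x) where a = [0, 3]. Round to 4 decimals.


Step 1: Compute ||x|| (intermediates to 6 decimals).
||x|| = sqrt(0.1844^2 + (-4.9594)^2) = 4.962827
Step 2: Project.
Since ||x|| > R, scale = R/||x|| = 1/4.962827 = 0.201498, proj(x) = scale * x
proj(x) = [0.037156, -0.999309]
Step 3: Dot product.
a^T * proj(x) = 0*0.037156 + 3*(-0.999309) = -2.9979


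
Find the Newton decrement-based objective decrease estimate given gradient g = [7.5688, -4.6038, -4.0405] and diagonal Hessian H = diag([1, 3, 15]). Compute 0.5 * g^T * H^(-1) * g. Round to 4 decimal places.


Step 1: H is diagonal, so H^(-1) * g = [7.5688, -1.5346, -0.2694].
Step 2: g^T H^(-1) g = sum_i g_i^2 / H_ii
  = (7.5688)^2/1 + (-4.6038)^2/3 + (-4.0405)^2/15
  = 57.2867 + 7.065 + 1.0884 = 65.4401
Step 3: Objective decrease = 0.5 * g^T H^(-1) g = 32.7201


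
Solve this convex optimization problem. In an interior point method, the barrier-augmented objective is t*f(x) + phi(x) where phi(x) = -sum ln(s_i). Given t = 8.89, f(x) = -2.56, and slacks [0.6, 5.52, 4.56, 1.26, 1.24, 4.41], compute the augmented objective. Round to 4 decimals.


Step 1: Compute log-barrier.
ln values: [-0.5108, 1.7084, 1.5173, 0.2311, 0.2151, 1.4839]
phi = -(-0.5108 + 1.7084 + 1.5173 + 0.2311 + 0.2151 + 1.4839) = -4.645
Step 2: Compute augmented objective.
t*f(x) = 8.89*-2.56 = -22.7584
Total = -22.7584 - 4.645 = -27.4034


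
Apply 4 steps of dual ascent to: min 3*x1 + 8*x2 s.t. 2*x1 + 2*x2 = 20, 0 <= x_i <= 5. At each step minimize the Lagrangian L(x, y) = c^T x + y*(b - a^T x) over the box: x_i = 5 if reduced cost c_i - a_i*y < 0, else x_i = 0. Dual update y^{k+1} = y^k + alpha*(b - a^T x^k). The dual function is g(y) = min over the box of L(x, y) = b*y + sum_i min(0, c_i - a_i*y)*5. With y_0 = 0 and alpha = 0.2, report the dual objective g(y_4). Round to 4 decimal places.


Dual ascent for LP: min 3*x1 + 8*x2, 2*x1 + 2*x2 = 20, 0 <= x_i <= 5
Step 1: y^k = 0.0, reduced costs: (3.0, 8.0)
  x^k = (0.0, 0.0), subgradient = b - a^T x = 20.0
  y^{k+1} = 0.0 + 0.2*20.0 = 4.0
Step 2: y^k = 4.0, reduced costs: (-5.0, 0.0)
  x^k = (5.0, 0.0), subgradient = b - a^T x = 10.0
  y^{k+1} = 4.0 + 0.2*10.0 = 6.0
Step 3: y^k = 6.0, reduced costs: (-9.0, -4.0)
  x^k = (5.0, 5.0), subgradient = b - a^T x = 0.0
  y^{k+1} = 6.0 + 0.2*0.0 = 6.0
Step 4: y^k = 6.0, reduced costs: (-9.0, -4.0)
  x^k = (5.0, 5.0), subgradient = b - a^T x = 0.0
  y^{k+1} = 6.0 + 0.2*0.0 = 6.0
Dual objective at y_4 = 6.0: reduced costs (-9.0, -4.0), box minimizer x = (5.0, 5.0)
g(y_4) = b*y + (c1 - a1*y)*x1 + (c2 - a2*y)*x2 = 20*6.0 + (-9.0)*5.0 + (-4.0)*5.0 = 120.0 - 45.0 - 20.0 = 55.0


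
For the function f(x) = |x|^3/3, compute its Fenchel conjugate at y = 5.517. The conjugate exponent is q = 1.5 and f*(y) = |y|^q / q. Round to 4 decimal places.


The conjugate exponent q satisfies 1/p + 1/q = 1.
p = 3, so q = 3/(3 - 1) = 1.5
|y|^q = 5.517^1.5 = 12.9585
f*(5.517) = 12.9585 / 1.5 = 8.639


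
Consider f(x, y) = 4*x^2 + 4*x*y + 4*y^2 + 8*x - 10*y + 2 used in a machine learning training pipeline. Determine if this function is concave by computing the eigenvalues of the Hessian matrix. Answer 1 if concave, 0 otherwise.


The Hessian of f(x,y) = 4*x^2 + 4*x*y + 4*y^2 + 8*x - 10*y + 2 is:
H = [[8, 4], [4, 8]]
Trace = 8 + 8 = 16
Determinant = 8*8 - (4)^2 = 48
Discriminant = (16)^2 - 4*48 = 64.0
Eigenvalues: lambda_1 = 4.0, lambda_2 = 12.0
The function is not concave.

0


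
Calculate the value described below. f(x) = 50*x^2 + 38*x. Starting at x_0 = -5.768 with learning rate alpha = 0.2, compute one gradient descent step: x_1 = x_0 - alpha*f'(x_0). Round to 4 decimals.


We compute the gradient at x_0 and apply the update.
f'(x) = 100*x + 38
f'(-5.768) = 100*-5.768 + 38 = -538.8
x_1 = -5.768 - 0.2*-538.8 = 101.992


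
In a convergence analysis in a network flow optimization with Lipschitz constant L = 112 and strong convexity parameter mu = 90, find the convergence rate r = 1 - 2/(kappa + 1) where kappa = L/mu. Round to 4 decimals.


Step 1: Compute the condition number.
kappa = L/mu = 112/90 = 1.2444
Step 2: Compute the convergence rate.
r = 1 - 2/(kappa + 1) = 1 - 2*mu/(L + mu) = (L - mu)/(L + mu) = 22/202 = 0.1089


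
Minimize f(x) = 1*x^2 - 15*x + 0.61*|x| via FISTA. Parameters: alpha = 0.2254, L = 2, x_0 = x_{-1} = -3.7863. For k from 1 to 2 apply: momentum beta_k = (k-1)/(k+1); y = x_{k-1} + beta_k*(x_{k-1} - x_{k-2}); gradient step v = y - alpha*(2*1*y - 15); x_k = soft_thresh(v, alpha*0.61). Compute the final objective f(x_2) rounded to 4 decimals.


FISTA on f(x) = 1*x^2 - 15*x + 0.61*|x|
L = 2, alpha = 0.2254
Iteration 1: beta = 0.0, y = -3.7863 + 0.0*(-3.7863 + 3.7863) = -3.7863
  grad(y) = -22.5726, v = y - alpha*grad = 1.3016
  prox(v) = soft_thresh(1.3016, 0.1375) = 1.1641
Iteration 2: beta = 0.3333, y = 1.1641 + 0.3333*(1.1641 + 3.7863) = 2.8142
  grad(y) = -9.3716, v = y - alpha*grad = 4.9266
  prox(v) = soft_thresh(4.9266, 0.1375) = 4.7891
f(x_2) = 1*4.7891^2 - 15*4.7891 + 0.61*|4.7891| = -45.9795


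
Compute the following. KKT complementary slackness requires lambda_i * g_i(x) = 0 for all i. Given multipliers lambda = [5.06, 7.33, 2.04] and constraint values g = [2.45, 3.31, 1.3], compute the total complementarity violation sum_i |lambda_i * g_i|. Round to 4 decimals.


KKT complementary slackness check:
lambda_1 * g_1 = 5.06 * 2.45 = 12.397
lambda_2 * g_2 = 7.33 * 3.31 = 24.2623
lambda_3 * g_3 = 2.04 * 1.3 = 2.652
Total violation = 12.397 + 24.2623 + 2.652 = 39.3113


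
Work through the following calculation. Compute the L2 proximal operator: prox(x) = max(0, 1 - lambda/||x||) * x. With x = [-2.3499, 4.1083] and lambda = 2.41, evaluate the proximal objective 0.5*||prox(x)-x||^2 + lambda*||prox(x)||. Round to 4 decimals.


Step 1: Compute ||x||.
||x|| = 4.7329
Step 2: Compute scaling factor.
scale = max(0, 1 - 2.41/4.7329) = 0.4908
Step 3: prox(x) = [-1.1533, 2.0163]
||prox(x)|| = 2.3229
Step 4: Proximal objective.
0.5*||prox-x||^2 = 2.9041
lambda*||prox|| = 5.5982
Total = 8.5022


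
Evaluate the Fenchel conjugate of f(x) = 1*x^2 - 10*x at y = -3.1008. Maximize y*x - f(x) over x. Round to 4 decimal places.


f*(y) = sup_x {y*x - a*x^2 - b*x} = sup_x {(y-b)*x - a*x^2}
FOC: (y - b) - 2a*x = 0 => x* = (y - b)/(2a)
x* = (-3.1008 + 10)/(2*1) = 3.4496
f*(-3.1008) = (y-b)^2/(4a) = (-3.1008 + 10)^2/(4*1)
= 47.599/4 = 11.8997


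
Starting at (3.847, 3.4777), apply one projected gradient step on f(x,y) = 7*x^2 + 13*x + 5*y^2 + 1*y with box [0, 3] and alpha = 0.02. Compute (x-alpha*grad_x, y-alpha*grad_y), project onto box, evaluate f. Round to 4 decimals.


Step 1: Compute gradient at (3.847, 3.4777).
grad_x = 2*7*3.847 + 13 = 66.858
grad_y = 2*5*3.4777 + 1 = 35.777
Step 2: Gradient step.
x_raw = 3.847 - 0.02*66.858 = 2.5098
y_raw = 3.4777 - 0.02*35.777 = 2.7622
Step 3: Project onto [0, 3].
x_proj = clip(2.5098) = 2.5098
y_proj = clip(2.7622) = 2.7622
Step 4: Evaluate f.
f(2.5098, 2.7622) = 117.6328


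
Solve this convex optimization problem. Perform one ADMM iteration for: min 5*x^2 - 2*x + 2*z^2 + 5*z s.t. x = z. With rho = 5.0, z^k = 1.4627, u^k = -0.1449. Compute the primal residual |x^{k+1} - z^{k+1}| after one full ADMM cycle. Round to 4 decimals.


ADMM iteration with rho = 5.0, z^k = 1.4627, u^k = -0.1449
Step 1: x-update.
Minimize 5*x^2 - 2*x + (5.0/2)*(x - 1.4627 - 0.1449)^2
FOC: (2*5 + 5.0)*x = 2 + 5.0*(1.4627 + 0.1449)
x^{k+1} = 0.6692
Step 2: z-update.
Minimize 2*z^2 + 5*z + (5.0/2)*(0.6692 - z - 0.1449)^2
FOC: (2*2 + 5.0)*z = -5 + 5.0*(0.6692 - 0.1449)
z^{k+1} = -0.2643
Step 3: u-update.
u^{k+1} = -0.1449 + 0.6692 + 0.2643 = 0.7886
Step 4: Primal residual = |0.6692 + 0.2643| = 0.9335


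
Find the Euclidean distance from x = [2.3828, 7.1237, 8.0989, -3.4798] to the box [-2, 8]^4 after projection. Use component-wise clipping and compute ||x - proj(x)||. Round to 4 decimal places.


Project each component onto [-2, 8].
clip(2.3828) = 2.3828, clip(7.1237) = 7.1237, clip(8.0989) = 8.0, clip(-3.4798) = -2.0
Projection = [2.3828, 7.1237, 8.0, -2.0]
Squared diffs: [0.0, 0.0, 0.0098, 2.1898]
Distance = sqrt(2.1996) = 1.4831


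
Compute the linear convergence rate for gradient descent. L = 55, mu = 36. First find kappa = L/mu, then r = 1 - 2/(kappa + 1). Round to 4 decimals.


Step 1: Compute the condition number.
kappa = L/mu = 55/36 = 1.5278
Step 2: Compute the convergence rate.
r = 1 - 2/(kappa + 1) = 1 - 2*mu/(L + mu) = (L - mu)/(L + mu) = 19/91 = 0.2088


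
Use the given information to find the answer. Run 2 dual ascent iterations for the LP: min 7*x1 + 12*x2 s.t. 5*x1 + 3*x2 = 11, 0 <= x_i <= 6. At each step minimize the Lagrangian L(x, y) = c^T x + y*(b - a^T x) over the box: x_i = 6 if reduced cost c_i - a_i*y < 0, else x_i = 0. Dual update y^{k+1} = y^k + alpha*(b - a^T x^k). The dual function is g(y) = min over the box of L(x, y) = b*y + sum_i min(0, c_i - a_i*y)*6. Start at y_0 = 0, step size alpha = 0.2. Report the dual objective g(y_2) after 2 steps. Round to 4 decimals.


Dual ascent for LP: min 7*x1 + 12*x2, 5*x1 + 3*x2 = 11, 0 <= x_i <= 6
Step 1: y^k = 0.0, reduced costs: (7.0, 12.0)
  x^k = (0.0, 0.0), subgradient = b - a^T x = 11.0
  y^{k+1} = 0.0 + 0.2*11.0 = 2.2
Step 2: y^k = 2.2, reduced costs: (-4.0, 5.4)
  x^k = (6.0, 0.0), subgradient = b - a^T x = -19.0
  y^{k+1} = 2.2 + 0.2*-19.0 = -1.6
Dual objective at y_2 = -1.6: reduced costs (15.0, 16.8), box minimizer x = (0.0, 0.0)
g(y_2) = b*y + (c1 - a1*y)*x1 + (c2 - a2*y)*x2 = 11*(-1.6) + 15.0*0.0 + 16.8*0.0 = -17.6 + 0.0 + 0.0 = -17.6


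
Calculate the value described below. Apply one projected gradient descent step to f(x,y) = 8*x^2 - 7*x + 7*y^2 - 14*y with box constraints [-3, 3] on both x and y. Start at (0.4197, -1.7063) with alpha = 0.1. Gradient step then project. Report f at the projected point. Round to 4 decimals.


Step 1: Compute gradient at (0.4197, -1.7063).
grad_x = 2*8*0.4197 - 7 = -0.2848
grad_y = 2*7*-1.7063 - 14 = -37.8882
Step 2: Gradient step.
x_raw = 0.4197 - 0.1*-0.2848 = 0.4482
y_raw = -1.7063 - 0.1*-37.8882 = 2.0825
Step 3: Project onto [-3, 3].
x_proj = clip(0.4482) = 0.4482
y_proj = clip(2.0825) = 2.0825
Step 4: Evaluate f.
f(0.4482, 2.0825) = -0.3274


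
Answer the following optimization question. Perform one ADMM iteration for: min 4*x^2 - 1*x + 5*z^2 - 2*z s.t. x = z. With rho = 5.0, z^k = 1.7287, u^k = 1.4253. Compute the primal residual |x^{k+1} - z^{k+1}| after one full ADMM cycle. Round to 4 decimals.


ADMM iteration with rho = 5.0, z^k = 1.7287, u^k = 1.4253
Step 1: x-update.
Minimize 4*x^2 - 1*x + (5.0/2)*(x - 1.7287 + 1.4253)^2
FOC: (2*4 + 5.0)*x = 1 + 5.0*(1.7287 - 1.4253)
x^{k+1} = 0.1936
Step 2: z-update.
Minimize 5*z^2 - 2*z + (5.0/2)*(0.1936 - z + 1.4253)^2
FOC: (2*5 + 5.0)*z = 2 + 5.0*(0.1936 + 1.4253)
z^{k+1} = 0.673
Step 3: u-update.
u^{k+1} = 1.4253 + 0.1936 - 0.673 = 0.9459
Step 4: Primal residual = |0.1936 - 0.673| = 0.4794


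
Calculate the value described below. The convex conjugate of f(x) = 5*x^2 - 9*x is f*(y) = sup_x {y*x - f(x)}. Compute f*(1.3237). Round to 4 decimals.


f*(y) = sup_x {y*x - a*x^2 - b*x} = sup_x {(y-b)*x - a*x^2}
FOC: (y - b) - 2a*x = 0 => x* = (y - b)/(2a)
x* = (1.3237 + 9)/(2*5) = 1.0324
f*(1.3237) = (y-b)^2/(4a) = (1.3237 + 9)^2/(4*5)
= 106.5788/20 = 5.3289


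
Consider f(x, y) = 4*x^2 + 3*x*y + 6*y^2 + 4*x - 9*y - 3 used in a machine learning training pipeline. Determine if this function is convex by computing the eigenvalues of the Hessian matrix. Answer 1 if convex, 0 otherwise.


The Hessian of f(x,y) = 4*x^2 + 3*x*y + 6*y^2 + 4*x - 9*y - 3 is:
H = [[8, 3], [3, 12]]
Trace = 8 + 12 = 20
Determinant = 8*12 - (3)^2 = 87
Discriminant = (20)^2 - 4*87 = 52.0
Eigenvalues: lambda_1 = 6.3944, lambda_2 = 13.6056
The function is convex.

1


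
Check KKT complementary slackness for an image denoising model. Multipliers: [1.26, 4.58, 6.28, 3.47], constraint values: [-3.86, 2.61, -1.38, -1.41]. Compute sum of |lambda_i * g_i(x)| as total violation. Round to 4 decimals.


KKT complementary slackness check:
lambda_1 * g_1 = 1.26 * -3.86 = -4.8636
lambda_2 * g_2 = 4.58 * 2.61 = 11.9538
lambda_3 * g_3 = 6.28 * -1.38 = -8.6664
lambda_4 * g_4 = 3.47 * -1.41 = -4.8927
Total violation = 4.8636 + 11.9538 + 8.6664 + 4.8927 = 30.3765


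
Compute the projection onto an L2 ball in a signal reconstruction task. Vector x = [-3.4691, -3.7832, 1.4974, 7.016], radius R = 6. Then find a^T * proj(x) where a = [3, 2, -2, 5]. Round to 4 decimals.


Step 1: Compute ||x|| (intermediates to 6 decimals).
||x|| = sqrt((-3.4691)^2 + (-3.7832)^2 + 1.4974^2 + 7.016^2) = 8.821209
Step 2: Project.
Since ||x|| > R, scale = R/||x|| = 6/8.821209 = 0.680179, proj(x) = scale * x
proj(x) = [-2.359609, -2.573253, 1.0185, 4.772136]
Step 3: Dot product.
a^T * proj(x) = 3*(-2.359609) + 2*(-2.573253) - 2*1.0185 + 5*4.772136 = 9.5983


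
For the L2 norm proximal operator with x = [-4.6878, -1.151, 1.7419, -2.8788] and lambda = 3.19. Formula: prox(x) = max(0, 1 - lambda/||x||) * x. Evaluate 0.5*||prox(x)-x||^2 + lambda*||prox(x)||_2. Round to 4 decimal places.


Step 1: Compute ||x||.
||x|| = 5.884
Step 2: Compute scaling factor.
scale = max(0, 1 - 3.19/5.884) = 0.4579
Step 3: prox(x) = [-2.1463, -0.527, 0.7975, -1.3181]
||prox(x)|| = 2.694
Step 4: Proximal objective.
0.5*||prox-x||^2 = 5.0881
lambda*||prox|| = 8.5939
Total = 13.6821


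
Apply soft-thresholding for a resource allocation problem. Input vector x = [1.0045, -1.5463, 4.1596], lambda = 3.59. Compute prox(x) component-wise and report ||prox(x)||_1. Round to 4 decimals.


Soft-thresholding with lambda = 3.59:
prox(1.0045) = sign(1.0045)*max(|1.0045| - 3.59, 0) = 0.0
prox(-1.5463) = sign(-1.5463)*max(|-1.5463| - 3.59, 0) = 0.0
prox(4.1596) = sign(4.1596)*max(|4.1596| - 3.59, 0) = 0.5696
prox(x) = [0.0, 0.0, 0.5696]
||prox(x)||_1 = 0.0 + 0.0 + 0.5696 = 0.5696


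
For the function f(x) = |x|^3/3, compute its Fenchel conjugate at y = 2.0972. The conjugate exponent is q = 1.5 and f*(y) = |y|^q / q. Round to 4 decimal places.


The conjugate exponent q satisfies 1/p + 1/q = 1.
p = 3, so q = 3/(3 - 1) = 1.5
|y|^q = 2.0972^1.5 = 3.0371
f*(2.0972) = 3.0371 / 1.5 = 2.0247


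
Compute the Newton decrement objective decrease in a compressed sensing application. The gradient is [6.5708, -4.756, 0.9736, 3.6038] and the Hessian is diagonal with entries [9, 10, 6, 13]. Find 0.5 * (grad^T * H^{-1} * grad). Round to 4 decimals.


Step 1: H is diagonal, so H^(-1) * g = [0.7301, -0.4756, 0.1623, 0.2772].
Step 2: g^T H^(-1) g = sum_i g_i^2 / H_ii
  = (6.5708)^2/9 + (-4.756)^2/10 + (0.9736)^2/6 + (3.6038)^2/13
  = 4.7973 + 2.262 + 0.158 + 0.999 = 8.2162
Step 3: Objective decrease = 0.5 * g^T H^(-1) g = 4.1081


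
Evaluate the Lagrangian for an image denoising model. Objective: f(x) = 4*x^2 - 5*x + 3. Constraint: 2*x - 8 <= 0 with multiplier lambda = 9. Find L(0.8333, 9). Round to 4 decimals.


Step 1: Evaluate f(x).
f(0.8333) = 4*0.8333^2 - 5*0.8333 + 3 = 1.6111
Step 2: Evaluate g(x).
g(0.8333) = 2*0.8333 - 8 = -6.3334
Step 3: Compute Lagrangian.
L = 1.6111 + 9*-6.3334 = -55.3895


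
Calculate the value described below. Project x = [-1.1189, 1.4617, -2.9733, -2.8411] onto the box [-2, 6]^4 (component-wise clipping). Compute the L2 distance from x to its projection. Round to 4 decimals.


Project each component onto [-2, 6].
clip(-1.1189) = -1.1189, clip(1.4617) = 1.4617, clip(-2.9733) = -2.0, clip(-2.8411) = -2.0
Projection = [-1.1189, 1.4617, -2.0, -2.0]
Squared diffs: [0.0, 0.0, 0.9473, 0.7074]
Distance = sqrt(1.6547) = 1.2864


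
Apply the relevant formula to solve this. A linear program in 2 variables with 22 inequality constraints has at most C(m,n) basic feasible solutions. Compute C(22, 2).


Each vertex corresponds to some choice of n active constraints out of m, so the number of vertices is at most C(m, n) = m! / (n!(m-n)!).
m = 22, n = 2
Numerator: 22 * 21
Denominator: 2! = 2
C(22, 2) = 231


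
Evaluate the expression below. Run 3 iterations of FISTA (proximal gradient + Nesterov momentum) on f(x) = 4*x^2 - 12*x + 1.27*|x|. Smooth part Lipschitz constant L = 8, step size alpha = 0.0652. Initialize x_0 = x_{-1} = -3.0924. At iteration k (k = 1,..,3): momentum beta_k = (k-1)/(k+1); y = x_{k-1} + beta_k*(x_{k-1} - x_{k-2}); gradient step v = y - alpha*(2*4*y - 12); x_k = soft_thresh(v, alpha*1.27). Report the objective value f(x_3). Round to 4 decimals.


FISTA on f(x) = 4*x^2 - 12*x + 1.27*|x|
L = 8, alpha = 0.0652
Iteration 1: beta = 0.0, y = -3.0924 + 0.0*(-3.0924 + 3.0924) = -3.0924
  grad(y) = -36.7392, v = y - alpha*grad = -0.697
  prox(v) = soft_thresh(-0.697, 0.0828) = -0.6142
Iteration 2: beta = 0.3333, y = -0.6142 + 0.3333*(-0.6142 + 3.0924) = 0.2119
  grad(y) = -10.3051, v = y - alpha*grad = 0.8838
  prox(v) = soft_thresh(0.8838, 0.0828) = 0.801
Iteration 3: beta = 0.5, y = 0.801 + 0.5*(0.801 + 0.6142) = 1.5085
  grad(y) = 0.0682, v = y - alpha*grad = 1.5041
  prox(v) = soft_thresh(1.5041, 0.0828) = 1.4213
f(x_3) = 4*1.4213^2 - 12*1.4213 + 1.27*|1.4213| = -7.1702


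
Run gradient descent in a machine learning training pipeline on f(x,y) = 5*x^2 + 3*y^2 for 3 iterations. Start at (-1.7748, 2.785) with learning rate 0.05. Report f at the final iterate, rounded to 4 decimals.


Gradient descent on f(x,y) = 5*x^2 + 3*y^2.
Starting point: (-1.7748, 2.785), alpha = 0.05
Step 1: grad_x = 2*5*-1.7748 = -17.748, grad_y = 2*3*2.785 = 16.71
  x_1 = -1.7748 - 0.05*-17.748 = -0.8874
  y_1 = 2.785 - 0.05*16.71 = 1.9495
Step 2: grad_x = 2*5*-0.8874 = -8.874, grad_y = 2*3*1.9495 = 11.697
  x_2 = -0.8874 - 0.05*-8.874 = -0.4437
  y_2 = 1.9495 - 0.05*11.697 = 1.3647
Step 3: grad_x = 2*5*-0.4437 = -4.437, grad_y = 2*3*1.3647 = 8.1879
  x_3 = -0.4437 - 0.05*-4.437 = -0.2219
  y_3 = 1.3647 - 0.05*8.1879 = 0.9553
f(-0.2219, 0.9553) = 5*(-0.2219)^2 + 3*0.9553^2 = 2.9836


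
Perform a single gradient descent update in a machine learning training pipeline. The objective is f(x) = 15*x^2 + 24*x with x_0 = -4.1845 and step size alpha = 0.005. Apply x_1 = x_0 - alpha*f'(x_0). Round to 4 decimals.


We compute the gradient at x_0 and apply the update.
f'(x) = 30*x + 24
f'(-4.1845) = 30*-4.1845 + 24 = -101.535
x_1 = -4.1845 - 0.005*-101.535 = -3.6768


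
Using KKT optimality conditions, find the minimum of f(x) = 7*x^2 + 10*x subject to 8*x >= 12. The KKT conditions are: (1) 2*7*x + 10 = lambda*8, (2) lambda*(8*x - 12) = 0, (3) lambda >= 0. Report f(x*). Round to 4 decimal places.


Step 1: Try lambda = 0 (constraint inactive).
x_unc = -10/(2*7) = -0.7143
Check: 8*-0.7143 = -5.7144 < 12 -- violated!
Step 2: Constraint must be active: 8*x = 12
x* = 12/8 = 1.5
lambda = (2*7*1.5 + 10)/8 = 3.875
Step 3: Compute optimal value.
f(x*) = 7*1.5^2 + 10*1.5 = 30.75


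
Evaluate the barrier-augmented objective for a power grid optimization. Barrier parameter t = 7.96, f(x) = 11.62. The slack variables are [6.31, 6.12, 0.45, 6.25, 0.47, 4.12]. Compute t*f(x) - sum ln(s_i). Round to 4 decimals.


Step 1: Compute log-barrier.
ln values: [1.8421, 1.8116, -0.7985, 1.8326, -0.755, 1.4159]
phi = -(1.8421 + 1.8116 - 0.7985 + 1.8326 - 0.755 + 1.4159) = -5.3486
Step 2: Compute augmented objective.
t*f(x) = 7.96*11.62 = 92.4952
Total = 92.4952 - 5.3486 = 87.1466


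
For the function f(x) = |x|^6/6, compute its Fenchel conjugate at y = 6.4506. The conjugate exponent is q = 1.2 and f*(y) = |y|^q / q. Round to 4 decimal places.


The conjugate exponent q satisfies 1/p + 1/q = 1.
p = 6, so q = 6/(6 - 1) = 1.2
|y|^q = 6.4506^1.2 = 9.3653
f*(6.4506) = 9.3653 / 1.2 = 7.8044


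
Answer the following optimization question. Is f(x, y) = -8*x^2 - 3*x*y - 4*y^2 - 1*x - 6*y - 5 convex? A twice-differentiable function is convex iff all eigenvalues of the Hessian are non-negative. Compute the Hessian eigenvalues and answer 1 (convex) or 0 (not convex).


The Hessian of f(x,y) = -8*x^2 - 3*x*y - 4*y^2 - 1*x - 6*y - 5 is:
H = [[-16, -3], [-3, -8]]
Trace = -16 - 8 = -24
Determinant = -16*-8 - (-3)^2 = 119
Discriminant = (-24)^2 - 4*119 = 100.0
Eigenvalues: lambda_1 = -17.0, lambda_2 = -7.0
The function is not convex.

0


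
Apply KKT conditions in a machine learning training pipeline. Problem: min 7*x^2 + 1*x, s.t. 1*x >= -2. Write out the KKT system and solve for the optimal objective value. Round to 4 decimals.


Step 1: Try lambda = 0 (constraint inactive).
Stationarity: 2*7*x + 1 = 0
x* = -1/(2*7) = -1/14 = -0.0714 (rounded; the exact value -1/14 is used below)
Check constraint: 1*-0.0714 = -0.0714 >= -2 -- satisfied.
Step 2: Compute optimal value.
f(x*) = 7*(-1/14)^2 + 1*(-1/14) = -0.0357


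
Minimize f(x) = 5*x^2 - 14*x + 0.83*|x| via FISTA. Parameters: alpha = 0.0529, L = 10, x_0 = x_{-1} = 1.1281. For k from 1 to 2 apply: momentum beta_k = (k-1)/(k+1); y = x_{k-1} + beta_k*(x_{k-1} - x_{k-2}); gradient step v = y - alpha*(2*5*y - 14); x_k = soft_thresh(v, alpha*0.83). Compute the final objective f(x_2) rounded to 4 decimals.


FISTA on f(x) = 5*x^2 - 14*x + 0.83*|x|
L = 10, alpha = 0.0529
Iteration 1: beta = 0.0, y = 1.1281 + 0.0*(1.1281 - 1.1281) = 1.1281
  grad(y) = -2.719, v = y - alpha*grad = 1.2719
  prox(v) = soft_thresh(1.2719, 0.0439) = 1.228
Iteration 2: beta = 0.3333, y = 1.228 + 0.3333*(1.228 - 1.1281) = 1.2613
  grad(y) = -1.3866, v = y - alpha*grad = 1.3347
  prox(v) = soft_thresh(1.3347, 0.0439) = 1.2908
f(x_2) = 5*1.2908^2 - 14*1.2908 + 0.83*|1.2908| = -8.669


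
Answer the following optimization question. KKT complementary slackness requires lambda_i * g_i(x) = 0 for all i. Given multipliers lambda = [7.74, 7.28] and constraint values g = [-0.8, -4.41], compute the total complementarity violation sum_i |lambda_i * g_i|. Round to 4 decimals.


KKT complementary slackness check:
lambda_1 * g_1 = 7.74 * -0.8 = -6.192
lambda_2 * g_2 = 7.28 * -4.41 = -32.1048
Total violation = 6.192 + 32.1048 = 38.2968


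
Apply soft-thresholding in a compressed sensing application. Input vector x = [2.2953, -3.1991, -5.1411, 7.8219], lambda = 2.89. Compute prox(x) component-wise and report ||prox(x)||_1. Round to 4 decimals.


Soft-thresholding with lambda = 2.89:
prox(2.2953) = sign(2.2953)*max(|2.2953| - 2.89, 0) = 0.0
prox(-3.1991) = sign(-3.1991)*max(|-3.1991| - 2.89, 0) = -0.3091
prox(-5.1411) = sign(-5.1411)*max(|-5.1411| - 2.89, 0) = -2.2511
prox(7.8219) = sign(7.8219)*max(|7.8219| - 2.89, 0) = 4.9319
prox(x) = [0.0, -0.3091, -2.2511, 4.9319]
||prox(x)||_1 = 0.0 + 0.3091 + 2.2511 + 4.9319 = 7.4921


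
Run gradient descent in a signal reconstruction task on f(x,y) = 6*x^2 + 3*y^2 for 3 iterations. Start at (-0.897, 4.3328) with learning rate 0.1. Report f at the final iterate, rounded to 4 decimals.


Gradient descent on f(x,y) = 6*x^2 + 3*y^2.
Starting point: (-0.897, 4.3328), alpha = 0.1
Step 1: grad_x = 2*6*-0.897 = -10.764, grad_y = 2*3*4.3328 = 25.9968
  x_1 = -0.897 - 0.1*-10.764 = 0.1794
  y_1 = 4.3328 - 0.1*25.9968 = 1.7331
Step 2: grad_x = 2*6*0.1794 = 2.1528, grad_y = 2*3*1.7331 = 10.3987
  x_2 = 0.1794 - 0.1*2.1528 = -0.0359
  y_2 = 1.7331 - 0.1*10.3987 = 0.6932
Step 3: grad_x = 2*6*-0.0359 = -0.4306, grad_y = 2*3*0.6932 = 4.1595
  x_3 = -0.0359 - 0.1*-0.4306 = 0.0072
  y_3 = 0.6932 - 0.1*4.1595 = 0.2773
f(0.0072, 0.2773) = 6*0.0072^2 + 3*0.2773^2 = 0.231


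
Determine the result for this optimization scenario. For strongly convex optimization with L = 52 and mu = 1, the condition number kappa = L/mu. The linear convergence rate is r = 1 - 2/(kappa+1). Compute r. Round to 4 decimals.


Step 1: Compute the condition number.
kappa = L/mu = 52/1 = 52.0
Step 2: Compute the convergence rate.
r = 1 - 2/(kappa + 1) = 1 - 2*mu/(L + mu) = (L - mu)/(L + mu) = 51/53 = 0.9623


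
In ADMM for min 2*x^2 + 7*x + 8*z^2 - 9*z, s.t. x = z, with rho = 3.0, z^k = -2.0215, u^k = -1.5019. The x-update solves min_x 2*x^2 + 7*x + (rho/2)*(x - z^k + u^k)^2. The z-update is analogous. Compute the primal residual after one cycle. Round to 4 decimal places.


ADMM iteration with rho = 3.0, z^k = -2.0215, u^k = -1.5019
Step 1: x-update.
Minimize 2*x^2 + 7*x + (3.0/2)*(x + 2.0215 - 1.5019)^2
FOC: (2*2 + 3.0)*x = -7 + 3.0*(-2.0215 + 1.5019)
x^{k+1} = -1.2227
Step 2: z-update.
Minimize 8*z^2 - 9*z + (3.0/2)*(-1.2227 - z - 1.5019)^2
FOC: (2*8 + 3.0)*z = 9 + 3.0*(-1.2227 - 1.5019)
z^{k+1} = 0.0435
Step 3: u-update.
u^{k+1} = -1.5019 - 1.2227 - 0.0435 = -2.7681
Step 4: Primal residual = |-1.2227 - 0.0435| = 1.2662


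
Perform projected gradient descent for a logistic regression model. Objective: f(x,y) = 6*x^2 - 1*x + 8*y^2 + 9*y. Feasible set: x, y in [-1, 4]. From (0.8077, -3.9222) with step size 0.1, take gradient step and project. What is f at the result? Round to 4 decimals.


Step 1: Compute gradient at (0.8077, -3.9222).
grad_x = 2*6*0.8077 - 1 = 8.6924
grad_y = 2*8*-3.9222 + 9 = -53.7552
Step 2: Gradient step.
x_raw = 0.8077 - 0.1*8.6924 = -0.0615
y_raw = -3.9222 - 0.1*-53.7552 = 1.4533
Step 3: Project onto [-1, 4].
x_proj = clip(-0.0615) = -0.0615
y_proj = clip(1.4533) = 1.4533
Step 4: Evaluate f.
f(-0.0615, 1.4533) = 30.0613


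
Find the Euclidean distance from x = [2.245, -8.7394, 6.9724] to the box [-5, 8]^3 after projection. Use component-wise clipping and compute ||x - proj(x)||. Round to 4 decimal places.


Project each component onto [-5, 8].
clip(2.245) = 2.245, clip(-8.7394) = -5.0, clip(6.9724) = 6.9724
Projection = [2.245, -5.0, 6.9724]
Squared diffs: [0.0, 13.9831, 0.0]
Distance = sqrt(13.9831) = 3.7394


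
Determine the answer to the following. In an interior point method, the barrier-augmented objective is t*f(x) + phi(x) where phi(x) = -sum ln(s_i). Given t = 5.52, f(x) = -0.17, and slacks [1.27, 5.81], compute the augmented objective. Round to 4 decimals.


Step 1: Compute log-barrier.
ln values: [0.239, 1.7596]
phi = -(0.239 + 1.7596) = -1.9986
Step 2: Compute augmented objective.
t*f(x) = 5.52*-0.17 = -0.9384
Total = -0.9384 - 1.9986 = -2.937


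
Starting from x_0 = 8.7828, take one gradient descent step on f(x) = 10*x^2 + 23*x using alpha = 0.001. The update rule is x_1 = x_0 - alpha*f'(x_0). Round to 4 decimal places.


We compute the gradient at x_0 and apply the update.
f'(x) = 20*x + 23
f'(8.7828) = 20*8.7828 + 23 = 198.656
x_1 = 8.7828 - 0.001*198.656 = 8.5841


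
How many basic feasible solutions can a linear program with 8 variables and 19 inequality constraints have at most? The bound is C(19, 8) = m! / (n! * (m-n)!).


Each vertex corresponds to some choice of n active constraints out of m, so the number of vertices is at most C(m, n) = m! / (n!(m-n)!).
m = 19, n = 8
Numerator: 19 * 18 * 17 * 16 * 15 * 14 * 13 * 12
Denominator: 8! = 40320
C(19, 8) = 75582


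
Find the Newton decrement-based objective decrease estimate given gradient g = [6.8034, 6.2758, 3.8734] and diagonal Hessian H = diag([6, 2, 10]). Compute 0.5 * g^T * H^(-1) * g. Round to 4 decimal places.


Step 1: H is diagonal, so H^(-1) * g = [1.1339, 3.1379, 0.3873].
Step 2: g^T H^(-1) g = sum_i g_i^2 / H_ii
  = (6.8034)^2/6 + (6.2758)^2/2 + (3.8734)^2/10
  = 7.7144 + 19.6928 + 1.5003 = 28.9075
Step 3: Objective decrease = 0.5 * g^T H^(-1) g = 14.4538


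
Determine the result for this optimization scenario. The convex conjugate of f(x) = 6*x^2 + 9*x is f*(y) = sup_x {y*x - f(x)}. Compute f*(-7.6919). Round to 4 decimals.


f*(y) = sup_x {y*x - a*x^2 - b*x} = sup_x {(y-b)*x - a*x^2}
FOC: (y - b) - 2a*x = 0 => x* = (y - b)/(2a)
x* = (-7.6919 - 9)/(2*6) = -1.391
f*(-7.6919) = (y-b)^2/(4a) = (-7.6919 - 9)^2/(4*6)
= 278.6195/24 = 11.6091


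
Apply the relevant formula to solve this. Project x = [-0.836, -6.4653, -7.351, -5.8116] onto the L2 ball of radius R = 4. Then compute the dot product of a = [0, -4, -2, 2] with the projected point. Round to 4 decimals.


Step 1: Compute ||x|| (intermediates to 6 decimals).
||x|| = sqrt((-0.836)^2 + (-6.4653)^2 + (-7.351)^2 + (-5.8116)^2) = 11.41538
Step 2: Project.
Since ||x|| > R, scale = R/||x|| = 4/11.41538 = 0.350404, proj(x) = scale * x
proj(x) = [-0.292938, -2.265467, -2.57582, -2.036408]
Step 3: Dot product.
a^T * proj(x) = 0*(-0.292938) - 4*(-2.265467) - 2*(-2.57582) + 2*(-2.036408) = 10.1407


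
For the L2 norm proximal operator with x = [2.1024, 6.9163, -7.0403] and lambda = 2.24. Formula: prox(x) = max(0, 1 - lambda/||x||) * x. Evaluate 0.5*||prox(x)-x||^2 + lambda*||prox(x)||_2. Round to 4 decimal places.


Step 1: Compute ||x||.
||x|| = 10.0906
Step 2: Compute scaling factor.
scale = max(0, 1 - 2.24/10.0906) = 0.778
Step 3: prox(x) = [1.6357, 5.381, -5.4774]
||prox(x)|| = 7.8506
Step 4: Proximal objective.
0.5*||prox-x||^2 = 2.5088
lambda*||prox|| = 17.5853
Total = 20.0942
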